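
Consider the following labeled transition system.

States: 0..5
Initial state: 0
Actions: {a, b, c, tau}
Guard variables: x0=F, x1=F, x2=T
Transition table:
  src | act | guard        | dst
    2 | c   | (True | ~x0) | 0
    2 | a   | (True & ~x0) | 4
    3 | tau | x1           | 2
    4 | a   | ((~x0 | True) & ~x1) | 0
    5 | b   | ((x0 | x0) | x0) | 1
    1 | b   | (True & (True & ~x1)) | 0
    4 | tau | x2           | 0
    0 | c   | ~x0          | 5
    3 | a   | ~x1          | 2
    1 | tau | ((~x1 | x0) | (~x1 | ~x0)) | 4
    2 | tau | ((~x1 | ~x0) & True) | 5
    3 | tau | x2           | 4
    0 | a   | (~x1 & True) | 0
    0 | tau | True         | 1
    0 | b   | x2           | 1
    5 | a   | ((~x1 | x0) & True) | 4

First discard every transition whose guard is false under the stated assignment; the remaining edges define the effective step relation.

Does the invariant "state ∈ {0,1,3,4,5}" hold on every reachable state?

Inv-set: {0,1,3,4,5}
R = {0,1,4,5}
  0: ok
  1: ok
  4: ok
  5: ok

Answer: INVARIANT HOLDS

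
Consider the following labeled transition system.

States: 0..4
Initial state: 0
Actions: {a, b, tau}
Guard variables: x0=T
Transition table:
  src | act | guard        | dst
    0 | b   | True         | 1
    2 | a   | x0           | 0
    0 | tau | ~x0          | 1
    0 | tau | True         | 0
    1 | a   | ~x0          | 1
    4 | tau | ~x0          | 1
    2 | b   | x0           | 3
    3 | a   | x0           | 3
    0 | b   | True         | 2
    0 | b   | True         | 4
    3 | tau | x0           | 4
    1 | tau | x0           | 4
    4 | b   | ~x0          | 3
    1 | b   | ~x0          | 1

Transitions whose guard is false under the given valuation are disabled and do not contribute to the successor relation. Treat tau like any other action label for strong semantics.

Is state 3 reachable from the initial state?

Answer: REACHABLE

Trace:
After dropping false guards: 9 live edges.
Layer 0: {0}
Layer 1: {1,2,4}  total {0,1,2,4}
Layer 2: {3}  total {0,1,2,3,4}
Reachable = {0,1,2,3,4}
Path to 3: b·b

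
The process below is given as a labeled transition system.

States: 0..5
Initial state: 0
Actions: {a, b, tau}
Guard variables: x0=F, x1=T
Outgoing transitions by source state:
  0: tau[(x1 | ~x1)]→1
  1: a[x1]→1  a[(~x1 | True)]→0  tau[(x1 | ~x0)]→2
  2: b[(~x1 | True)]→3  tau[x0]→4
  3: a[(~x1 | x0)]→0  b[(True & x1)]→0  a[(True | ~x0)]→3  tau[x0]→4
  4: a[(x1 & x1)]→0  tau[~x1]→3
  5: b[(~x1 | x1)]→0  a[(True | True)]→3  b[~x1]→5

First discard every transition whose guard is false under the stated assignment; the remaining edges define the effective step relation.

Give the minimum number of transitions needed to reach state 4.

Answer: UNREACHABLE

Trace:
Breadth-first toward 4:
  depth 0: {0}
  depth 1: {1}
  depth 2: {2}
  depth 3: {3}
4 never appears.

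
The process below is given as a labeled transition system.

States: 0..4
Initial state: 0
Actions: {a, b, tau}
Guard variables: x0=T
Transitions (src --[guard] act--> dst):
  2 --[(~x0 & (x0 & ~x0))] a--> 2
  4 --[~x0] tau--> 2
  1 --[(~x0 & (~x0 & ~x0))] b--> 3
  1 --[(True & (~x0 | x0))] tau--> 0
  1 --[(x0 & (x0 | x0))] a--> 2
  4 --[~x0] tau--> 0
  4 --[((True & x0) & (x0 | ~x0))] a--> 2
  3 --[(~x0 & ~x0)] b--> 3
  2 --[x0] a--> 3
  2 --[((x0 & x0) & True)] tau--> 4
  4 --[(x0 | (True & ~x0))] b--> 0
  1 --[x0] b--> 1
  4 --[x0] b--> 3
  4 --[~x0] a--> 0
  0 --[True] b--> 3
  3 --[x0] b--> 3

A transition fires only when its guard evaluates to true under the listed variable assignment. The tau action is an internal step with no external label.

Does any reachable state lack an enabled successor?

Reachable = {0,3}
  0: b→3  [deg 1]
  3: b→3  [deg 1]

Answer: DEADLOCK-FREE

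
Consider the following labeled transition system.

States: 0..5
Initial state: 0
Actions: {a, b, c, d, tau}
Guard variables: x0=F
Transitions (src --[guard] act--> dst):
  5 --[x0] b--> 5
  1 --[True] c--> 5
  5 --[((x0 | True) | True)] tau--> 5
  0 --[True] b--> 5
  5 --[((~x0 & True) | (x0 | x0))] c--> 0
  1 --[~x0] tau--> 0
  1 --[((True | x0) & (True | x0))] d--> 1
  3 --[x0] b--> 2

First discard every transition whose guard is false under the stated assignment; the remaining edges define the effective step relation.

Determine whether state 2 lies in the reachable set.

Guard filter leaves 6 enabled edge(s).
L0 = {0}
L1 = {5}  cumulative {0,5}
Reach set: {0,5}

Answer: UNREACHABLE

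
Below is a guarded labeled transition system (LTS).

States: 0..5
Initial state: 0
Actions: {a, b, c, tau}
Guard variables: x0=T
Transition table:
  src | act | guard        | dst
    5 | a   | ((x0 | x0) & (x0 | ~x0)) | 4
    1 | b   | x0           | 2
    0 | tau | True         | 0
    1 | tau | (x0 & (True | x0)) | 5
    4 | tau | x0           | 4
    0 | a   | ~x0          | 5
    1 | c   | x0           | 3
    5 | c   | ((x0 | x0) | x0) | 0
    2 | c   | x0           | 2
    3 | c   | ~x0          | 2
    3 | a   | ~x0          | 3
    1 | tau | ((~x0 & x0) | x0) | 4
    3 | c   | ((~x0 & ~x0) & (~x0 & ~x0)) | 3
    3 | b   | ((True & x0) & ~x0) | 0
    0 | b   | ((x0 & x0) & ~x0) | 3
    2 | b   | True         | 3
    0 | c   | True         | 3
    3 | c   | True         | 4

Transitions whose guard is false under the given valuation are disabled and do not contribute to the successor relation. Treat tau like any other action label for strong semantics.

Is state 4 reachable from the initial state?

Answer: REACHABLE

Analysis:
After dropping false guards: 12 live edges.
L0 = {0}
L1 = {3}  now seen {0,3}
L2 = {4}  now seen {0,3,4}
R = {0,3,4}
trace reaching 4: c·c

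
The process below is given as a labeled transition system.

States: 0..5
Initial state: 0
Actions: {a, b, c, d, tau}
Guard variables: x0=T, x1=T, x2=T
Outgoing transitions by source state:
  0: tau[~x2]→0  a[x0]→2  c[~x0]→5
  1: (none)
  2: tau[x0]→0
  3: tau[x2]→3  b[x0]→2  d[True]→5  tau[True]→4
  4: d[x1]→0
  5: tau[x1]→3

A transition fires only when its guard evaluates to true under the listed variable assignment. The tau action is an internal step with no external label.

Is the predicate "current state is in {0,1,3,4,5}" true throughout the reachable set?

Inv-set: {0,1,3,4,5}
R = {0,2}
  0: safe
  2: ✗ unsafe
reach 2 via a — violates

Answer: INVARIANT VIOLATED at state 2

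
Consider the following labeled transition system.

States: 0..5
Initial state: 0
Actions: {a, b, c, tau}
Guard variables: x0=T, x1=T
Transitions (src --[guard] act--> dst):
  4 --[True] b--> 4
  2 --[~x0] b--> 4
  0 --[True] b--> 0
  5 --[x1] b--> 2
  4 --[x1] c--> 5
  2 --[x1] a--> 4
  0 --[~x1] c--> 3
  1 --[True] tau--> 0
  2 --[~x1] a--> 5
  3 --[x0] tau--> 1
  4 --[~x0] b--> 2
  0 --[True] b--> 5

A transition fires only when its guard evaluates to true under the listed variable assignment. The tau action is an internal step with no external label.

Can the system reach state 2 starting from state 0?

Answer: REACHABLE

Trace:
After dropping false guards: 8 live edges.
Layer 0: {0}
Layer 1: {5}  now seen {0,5}
Layer 2: {2}  now seen {0,2,5}
Layer 3: {4}  now seen {0,2,4,5}
Reachable = {0,2,4,5}
witness 2: b·b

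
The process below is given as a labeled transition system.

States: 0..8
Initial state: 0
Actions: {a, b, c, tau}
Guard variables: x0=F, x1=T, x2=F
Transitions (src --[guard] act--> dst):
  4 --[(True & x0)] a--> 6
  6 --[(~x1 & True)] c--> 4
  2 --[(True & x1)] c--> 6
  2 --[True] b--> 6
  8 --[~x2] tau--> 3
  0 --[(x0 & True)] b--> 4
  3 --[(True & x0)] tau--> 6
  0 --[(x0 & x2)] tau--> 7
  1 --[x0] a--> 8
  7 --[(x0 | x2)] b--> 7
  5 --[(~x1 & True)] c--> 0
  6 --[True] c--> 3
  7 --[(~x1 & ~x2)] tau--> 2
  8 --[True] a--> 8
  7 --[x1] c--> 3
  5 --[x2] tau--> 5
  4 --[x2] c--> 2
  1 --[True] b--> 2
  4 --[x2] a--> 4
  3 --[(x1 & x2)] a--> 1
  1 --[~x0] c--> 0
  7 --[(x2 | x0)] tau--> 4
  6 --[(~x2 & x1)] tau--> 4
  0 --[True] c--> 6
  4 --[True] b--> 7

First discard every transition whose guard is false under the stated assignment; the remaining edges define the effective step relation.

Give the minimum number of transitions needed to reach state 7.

BFS to 7:
  L0 = {0}
  L1 = {6}
  L2 = {3,4}
  L3 = {7}
first hit 7 at d=3 via c·tau·b

Answer: 3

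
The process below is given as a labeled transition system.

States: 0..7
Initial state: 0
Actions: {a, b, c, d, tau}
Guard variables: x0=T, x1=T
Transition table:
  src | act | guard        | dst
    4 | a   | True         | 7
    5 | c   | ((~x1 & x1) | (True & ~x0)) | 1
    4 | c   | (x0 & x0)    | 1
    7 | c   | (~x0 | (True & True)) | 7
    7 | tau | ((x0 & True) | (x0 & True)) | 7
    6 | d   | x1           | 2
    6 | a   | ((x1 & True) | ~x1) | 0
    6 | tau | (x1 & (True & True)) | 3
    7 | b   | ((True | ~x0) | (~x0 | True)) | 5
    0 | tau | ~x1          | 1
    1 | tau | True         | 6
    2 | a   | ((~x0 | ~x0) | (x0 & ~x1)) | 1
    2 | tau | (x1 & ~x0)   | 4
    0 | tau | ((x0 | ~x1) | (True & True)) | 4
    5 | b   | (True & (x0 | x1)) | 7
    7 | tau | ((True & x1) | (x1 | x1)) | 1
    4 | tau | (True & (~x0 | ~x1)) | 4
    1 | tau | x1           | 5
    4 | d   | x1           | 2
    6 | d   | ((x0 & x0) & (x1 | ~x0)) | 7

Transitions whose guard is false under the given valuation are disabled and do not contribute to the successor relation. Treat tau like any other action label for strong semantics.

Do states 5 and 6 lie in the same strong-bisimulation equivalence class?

Answer: NOT BISIMILAR

Trace:
Refine partition for ~:
  P[0] = {{0,1,2,3,4,5,6,7}}
  P[1] = {{0,1},{2,3},{4},{5},{6},{7}}
  P[2] = {{0},{1},{2,3},{4},{5},{6},{7}}
Fixed point at round 3; 7 class(es).
class of 5: {5}; class of 6: {6}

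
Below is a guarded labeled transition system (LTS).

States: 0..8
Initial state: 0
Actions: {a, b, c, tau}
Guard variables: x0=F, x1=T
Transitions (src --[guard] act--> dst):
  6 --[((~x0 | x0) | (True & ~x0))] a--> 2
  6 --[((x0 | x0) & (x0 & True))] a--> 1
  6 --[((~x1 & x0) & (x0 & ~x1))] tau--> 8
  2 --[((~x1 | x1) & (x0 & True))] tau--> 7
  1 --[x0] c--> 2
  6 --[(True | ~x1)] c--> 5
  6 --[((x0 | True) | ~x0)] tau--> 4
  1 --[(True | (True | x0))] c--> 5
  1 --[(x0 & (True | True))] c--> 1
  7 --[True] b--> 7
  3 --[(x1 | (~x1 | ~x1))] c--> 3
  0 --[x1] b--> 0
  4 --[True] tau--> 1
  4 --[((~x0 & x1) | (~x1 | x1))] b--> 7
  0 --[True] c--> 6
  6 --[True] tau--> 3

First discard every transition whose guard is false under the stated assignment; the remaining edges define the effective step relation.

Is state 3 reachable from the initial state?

Answer: REACHABLE

Trace:
11 transition(s) survive guard evaluation.
depth 0: {0}
depth 1: {6}  cumulative {0,6}
depth 2: {2,3,4,5}  cumulative {0,2,3,4,5,6}
depth 3: {1,7}  cumulative {0,1,2,3,4,5,6,7}
Reach set: {0,1,2,3,4,5,6,7}
Path to 3: c·tau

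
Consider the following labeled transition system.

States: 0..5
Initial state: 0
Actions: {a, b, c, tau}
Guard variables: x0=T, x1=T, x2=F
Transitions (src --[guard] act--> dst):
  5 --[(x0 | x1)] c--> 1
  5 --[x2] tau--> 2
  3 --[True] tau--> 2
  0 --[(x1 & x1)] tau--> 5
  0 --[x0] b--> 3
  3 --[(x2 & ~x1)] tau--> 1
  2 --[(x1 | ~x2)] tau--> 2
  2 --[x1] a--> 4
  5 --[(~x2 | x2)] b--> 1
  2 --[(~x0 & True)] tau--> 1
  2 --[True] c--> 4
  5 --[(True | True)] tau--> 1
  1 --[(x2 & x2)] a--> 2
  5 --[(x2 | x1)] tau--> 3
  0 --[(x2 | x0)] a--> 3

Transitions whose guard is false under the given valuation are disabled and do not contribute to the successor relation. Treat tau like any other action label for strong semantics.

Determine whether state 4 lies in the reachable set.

Answer: REACHABLE

Analysis:
After dropping false guards: 11 live edges.
L0 = {0}
L1 = {3,5}  cumulative {0,3,5}
L2 = {1,2}  cumulative {0,1,2,3,5}
L3 = {4}  cumulative {0,1,2,3,4,5}
Reachable = {0,1,2,3,4,5}
witness 4: b·tau·a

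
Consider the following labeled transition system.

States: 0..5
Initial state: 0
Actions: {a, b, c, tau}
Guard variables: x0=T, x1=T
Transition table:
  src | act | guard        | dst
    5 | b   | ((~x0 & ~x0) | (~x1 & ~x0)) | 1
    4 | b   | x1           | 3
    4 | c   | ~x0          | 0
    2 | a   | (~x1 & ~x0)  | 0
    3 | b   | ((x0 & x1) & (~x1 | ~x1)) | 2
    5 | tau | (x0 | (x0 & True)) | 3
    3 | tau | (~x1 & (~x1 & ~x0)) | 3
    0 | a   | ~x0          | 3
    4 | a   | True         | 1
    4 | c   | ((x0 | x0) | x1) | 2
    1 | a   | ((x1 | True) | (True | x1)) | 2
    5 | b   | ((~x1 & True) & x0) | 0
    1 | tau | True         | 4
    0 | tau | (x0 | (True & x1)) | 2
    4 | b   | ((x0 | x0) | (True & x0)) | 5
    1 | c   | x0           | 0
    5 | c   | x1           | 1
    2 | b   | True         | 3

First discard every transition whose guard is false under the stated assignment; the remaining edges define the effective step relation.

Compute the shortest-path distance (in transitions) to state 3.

Breadth-first toward 3:
  depth 0: {0}
  depth 1: {2}
  depth 2: {3}
depth(3)=2, e.g. tau·b

Answer: 2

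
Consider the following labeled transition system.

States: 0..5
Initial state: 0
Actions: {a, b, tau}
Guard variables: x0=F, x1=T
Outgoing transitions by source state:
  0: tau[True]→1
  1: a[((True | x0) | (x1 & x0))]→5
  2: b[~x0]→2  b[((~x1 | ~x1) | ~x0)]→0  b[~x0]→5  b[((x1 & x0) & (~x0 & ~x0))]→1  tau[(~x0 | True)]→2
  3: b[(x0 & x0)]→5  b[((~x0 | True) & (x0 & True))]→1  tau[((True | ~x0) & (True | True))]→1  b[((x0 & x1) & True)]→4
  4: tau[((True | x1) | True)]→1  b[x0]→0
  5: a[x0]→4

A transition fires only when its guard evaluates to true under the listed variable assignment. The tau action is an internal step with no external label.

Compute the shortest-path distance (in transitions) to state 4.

Layered search for 4:
  L0 = {0}
  L1 = {1}
  L2 = {5}
4 never appears.

Answer: UNREACHABLE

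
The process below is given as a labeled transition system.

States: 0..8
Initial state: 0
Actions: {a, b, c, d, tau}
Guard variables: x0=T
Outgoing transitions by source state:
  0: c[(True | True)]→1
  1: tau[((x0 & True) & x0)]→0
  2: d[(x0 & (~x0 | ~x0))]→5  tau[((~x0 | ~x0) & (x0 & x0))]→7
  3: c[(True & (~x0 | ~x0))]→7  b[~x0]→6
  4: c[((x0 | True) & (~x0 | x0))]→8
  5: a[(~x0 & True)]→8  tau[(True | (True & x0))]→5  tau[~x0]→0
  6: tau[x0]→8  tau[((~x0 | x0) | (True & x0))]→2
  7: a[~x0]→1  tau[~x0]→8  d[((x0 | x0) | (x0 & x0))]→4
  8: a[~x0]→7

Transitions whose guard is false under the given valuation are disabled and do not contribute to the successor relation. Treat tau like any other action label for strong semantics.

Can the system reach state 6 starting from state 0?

After dropping false guards: 7 live edges.
Layer 0: {0}
Layer 1: {1}  now seen {0,1}
R = {0,1}

Answer: UNREACHABLE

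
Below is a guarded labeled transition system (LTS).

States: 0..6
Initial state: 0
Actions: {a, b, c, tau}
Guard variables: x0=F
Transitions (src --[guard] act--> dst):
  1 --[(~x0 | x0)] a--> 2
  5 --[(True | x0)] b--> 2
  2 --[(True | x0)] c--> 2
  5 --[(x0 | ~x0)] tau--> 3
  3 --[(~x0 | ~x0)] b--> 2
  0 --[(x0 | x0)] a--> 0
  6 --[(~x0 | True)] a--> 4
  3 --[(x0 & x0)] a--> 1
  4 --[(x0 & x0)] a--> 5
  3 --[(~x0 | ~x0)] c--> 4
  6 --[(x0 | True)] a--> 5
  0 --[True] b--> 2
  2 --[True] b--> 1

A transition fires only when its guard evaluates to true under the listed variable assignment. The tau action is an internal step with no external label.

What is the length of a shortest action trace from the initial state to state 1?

Answer: 2

Trace:
Breadth-first toward 1:
  Layer 0: {0}
  Layer 1: {2}
  Layer 2: {1}
1 enters at depth 2; path b·b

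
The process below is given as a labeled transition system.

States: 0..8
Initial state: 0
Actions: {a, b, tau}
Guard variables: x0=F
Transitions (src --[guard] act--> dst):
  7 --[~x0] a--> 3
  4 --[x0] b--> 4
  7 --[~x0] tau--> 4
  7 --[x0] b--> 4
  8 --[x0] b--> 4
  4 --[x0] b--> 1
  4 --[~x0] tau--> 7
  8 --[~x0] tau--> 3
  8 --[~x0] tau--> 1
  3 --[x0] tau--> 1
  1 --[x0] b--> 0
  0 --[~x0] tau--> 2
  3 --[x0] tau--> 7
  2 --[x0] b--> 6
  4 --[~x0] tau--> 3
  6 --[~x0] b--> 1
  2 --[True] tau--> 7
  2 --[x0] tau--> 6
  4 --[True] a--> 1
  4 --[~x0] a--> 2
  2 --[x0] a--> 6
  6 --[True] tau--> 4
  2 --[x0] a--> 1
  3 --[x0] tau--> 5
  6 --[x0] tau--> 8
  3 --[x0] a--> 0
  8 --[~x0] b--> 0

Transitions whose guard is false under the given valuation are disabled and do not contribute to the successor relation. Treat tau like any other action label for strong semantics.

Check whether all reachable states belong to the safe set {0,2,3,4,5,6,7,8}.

Answer: INVARIANT VIOLATED at state 1

Trace:
Allowed set {0,2,3,4,5,6,7,8}
R = {0,1,2,3,4,7}
  0: ✓
  1: ✗ unsafe
  2: ✓
  3: ✓
  4: ✓
  7: ✓
witness against invariant: tau·tau·tau·a → 1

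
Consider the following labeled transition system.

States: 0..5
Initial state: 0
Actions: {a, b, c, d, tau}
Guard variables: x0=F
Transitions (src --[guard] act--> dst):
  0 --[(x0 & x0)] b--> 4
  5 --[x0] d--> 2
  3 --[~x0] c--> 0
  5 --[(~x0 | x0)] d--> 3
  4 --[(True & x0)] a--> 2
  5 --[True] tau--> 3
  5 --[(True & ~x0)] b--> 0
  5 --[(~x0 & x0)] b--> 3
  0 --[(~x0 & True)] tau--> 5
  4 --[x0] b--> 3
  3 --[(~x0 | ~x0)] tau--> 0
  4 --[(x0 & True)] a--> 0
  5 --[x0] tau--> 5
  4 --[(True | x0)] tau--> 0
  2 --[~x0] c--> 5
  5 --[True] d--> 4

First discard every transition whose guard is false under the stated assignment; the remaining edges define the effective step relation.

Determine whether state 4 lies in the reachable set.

9 transition(s) survive guard evaluation.
Layer 0: {0}
Layer 1: {5}  cumulative {0,5}
Layer 2: {3,4}  cumulative {0,3,4,5}
Reach set: {0,3,4,5}
witness 4: tau·d

Answer: REACHABLE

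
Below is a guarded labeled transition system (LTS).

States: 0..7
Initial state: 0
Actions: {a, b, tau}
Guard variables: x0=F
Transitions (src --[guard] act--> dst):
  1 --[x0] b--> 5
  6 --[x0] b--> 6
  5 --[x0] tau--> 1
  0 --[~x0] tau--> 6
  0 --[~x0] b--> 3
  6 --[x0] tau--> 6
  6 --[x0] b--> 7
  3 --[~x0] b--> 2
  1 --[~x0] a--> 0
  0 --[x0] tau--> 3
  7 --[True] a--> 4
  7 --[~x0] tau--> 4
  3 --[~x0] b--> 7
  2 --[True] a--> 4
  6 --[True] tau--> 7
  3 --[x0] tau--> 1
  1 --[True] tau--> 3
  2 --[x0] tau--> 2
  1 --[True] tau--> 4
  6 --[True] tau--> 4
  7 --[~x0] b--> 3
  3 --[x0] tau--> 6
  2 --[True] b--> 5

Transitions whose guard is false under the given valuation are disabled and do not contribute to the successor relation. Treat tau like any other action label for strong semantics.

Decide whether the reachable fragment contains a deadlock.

R = {0,2,3,4,5,6,7}
  0: b→3  tau→6  [2 exit(s)]
  2: a→4  b→5  [2 exit(s)]
  3: b→2  b→7  [2 exit(s)]
  4: ∅  [no exit]
  5: ∅  [no exit]
  6: tau→4  tau→7  [2 exit(s)]
  7: a→4  b→3  tau→4  [3 exit(s)]
trace reaching 4: tau·tau

Answer: DEADLOCK at state 4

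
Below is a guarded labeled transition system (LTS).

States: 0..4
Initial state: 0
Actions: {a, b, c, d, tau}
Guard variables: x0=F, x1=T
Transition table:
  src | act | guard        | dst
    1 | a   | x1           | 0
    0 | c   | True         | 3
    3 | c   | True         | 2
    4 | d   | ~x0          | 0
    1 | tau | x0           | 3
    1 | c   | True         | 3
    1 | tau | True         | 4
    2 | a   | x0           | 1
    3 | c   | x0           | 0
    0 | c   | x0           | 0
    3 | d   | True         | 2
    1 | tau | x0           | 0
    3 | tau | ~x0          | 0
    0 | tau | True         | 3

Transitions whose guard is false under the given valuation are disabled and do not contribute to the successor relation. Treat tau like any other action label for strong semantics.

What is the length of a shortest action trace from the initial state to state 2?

Answer: 2

Working:
Layered search for 2:
  Layer 0: {0}
  Layer 1: {3}
  Layer 2: {2}
2 enters at depth 2; path c·c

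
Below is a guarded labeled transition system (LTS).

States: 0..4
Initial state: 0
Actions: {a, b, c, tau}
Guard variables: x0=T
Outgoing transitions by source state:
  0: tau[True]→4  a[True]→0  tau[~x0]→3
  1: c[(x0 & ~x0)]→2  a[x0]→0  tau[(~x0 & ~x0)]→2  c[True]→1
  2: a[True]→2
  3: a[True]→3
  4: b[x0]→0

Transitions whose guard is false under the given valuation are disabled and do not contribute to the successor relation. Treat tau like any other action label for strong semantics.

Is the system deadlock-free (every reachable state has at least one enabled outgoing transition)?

Reachable = {0,4}
  0: a→0  tau→4  [2 out]
  4: b→0  [1 out]

Answer: DEADLOCK-FREE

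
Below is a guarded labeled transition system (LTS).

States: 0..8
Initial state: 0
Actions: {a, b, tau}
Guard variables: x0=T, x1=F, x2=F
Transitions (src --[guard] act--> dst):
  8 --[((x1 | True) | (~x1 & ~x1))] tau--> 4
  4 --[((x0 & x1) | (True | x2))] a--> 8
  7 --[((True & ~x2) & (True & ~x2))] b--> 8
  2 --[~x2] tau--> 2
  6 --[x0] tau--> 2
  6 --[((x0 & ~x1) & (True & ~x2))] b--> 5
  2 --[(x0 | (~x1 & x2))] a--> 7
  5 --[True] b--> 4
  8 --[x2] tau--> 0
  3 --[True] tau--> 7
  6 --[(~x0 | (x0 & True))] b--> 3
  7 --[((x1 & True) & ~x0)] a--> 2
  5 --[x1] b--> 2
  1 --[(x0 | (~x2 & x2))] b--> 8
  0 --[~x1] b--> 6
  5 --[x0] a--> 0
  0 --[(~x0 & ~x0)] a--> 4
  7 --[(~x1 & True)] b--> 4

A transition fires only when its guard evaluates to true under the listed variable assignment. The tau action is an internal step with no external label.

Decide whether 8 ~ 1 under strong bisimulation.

Compute ~ classes (split until stable):
  P[0] = {{0,1,2,3,4,5,6,7,8}}
  P[1] = {{0,1,7},{2},{3,8},{4},{5},{6}}
  P[2] = {{0},{1},{2},{3},{4},{5},{6},{7},{8}}
9 equivalence class(es) (converged in 3)
[8]={8}  [1]={1}

Answer: NOT BISIMILAR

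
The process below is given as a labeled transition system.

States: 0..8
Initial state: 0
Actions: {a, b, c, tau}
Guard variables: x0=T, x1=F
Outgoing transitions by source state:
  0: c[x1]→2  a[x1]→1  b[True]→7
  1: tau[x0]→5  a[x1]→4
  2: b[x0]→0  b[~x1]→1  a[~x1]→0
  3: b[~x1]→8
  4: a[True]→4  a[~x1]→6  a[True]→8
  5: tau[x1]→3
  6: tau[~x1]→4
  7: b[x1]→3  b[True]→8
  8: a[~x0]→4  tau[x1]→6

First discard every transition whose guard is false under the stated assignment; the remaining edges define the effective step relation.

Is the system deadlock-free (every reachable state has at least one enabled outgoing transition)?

Reach set: {0,7,8}
  0: b→7  [1 exit(s)]
  7: b→8  [1 exit(s)]
  8: ∅  [deadlock]
witness 8: b·b

Answer: DEADLOCK at state 8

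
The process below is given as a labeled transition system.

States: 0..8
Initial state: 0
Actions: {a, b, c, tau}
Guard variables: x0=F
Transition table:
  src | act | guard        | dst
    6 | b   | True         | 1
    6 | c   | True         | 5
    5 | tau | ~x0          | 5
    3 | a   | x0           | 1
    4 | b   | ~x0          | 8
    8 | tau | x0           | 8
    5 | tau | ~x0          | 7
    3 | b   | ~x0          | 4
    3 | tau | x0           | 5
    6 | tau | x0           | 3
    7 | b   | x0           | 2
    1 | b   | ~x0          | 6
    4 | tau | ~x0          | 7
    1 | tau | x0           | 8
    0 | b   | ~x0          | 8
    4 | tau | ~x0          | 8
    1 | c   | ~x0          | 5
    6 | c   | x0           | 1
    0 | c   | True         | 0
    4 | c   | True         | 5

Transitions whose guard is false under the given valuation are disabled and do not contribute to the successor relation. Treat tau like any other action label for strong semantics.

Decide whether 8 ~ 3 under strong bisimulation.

Answer: NOT BISIMILAR

Analysis:
Refine partition for ~:
  P[0] = {{0,1,2,3,4,5,6,7,8}}
  P[1] = {{0,1,6},{2,7,8},{3},{4},{5}}
  P[2] = {{0},{1,6},{2,7,8},{3},{4},{5}}
Fixed point at round 3; 6 class(es).
8∈{2,7,8}, 3∈{3}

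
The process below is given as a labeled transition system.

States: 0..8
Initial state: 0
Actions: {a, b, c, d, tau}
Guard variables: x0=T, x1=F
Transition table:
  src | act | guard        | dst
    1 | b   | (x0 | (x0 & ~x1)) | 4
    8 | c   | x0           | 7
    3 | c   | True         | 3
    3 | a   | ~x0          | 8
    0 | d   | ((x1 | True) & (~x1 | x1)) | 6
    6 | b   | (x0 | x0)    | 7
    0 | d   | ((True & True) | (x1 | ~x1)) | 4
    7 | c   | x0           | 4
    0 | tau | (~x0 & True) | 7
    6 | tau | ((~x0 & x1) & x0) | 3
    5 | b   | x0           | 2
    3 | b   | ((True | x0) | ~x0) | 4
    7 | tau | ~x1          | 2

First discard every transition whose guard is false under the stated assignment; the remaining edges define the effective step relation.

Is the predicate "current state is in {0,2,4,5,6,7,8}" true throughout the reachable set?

Answer: INVARIANT HOLDS

Analysis:
Inv-set: {0,2,4,5,6,7,8}
Reach set: {0,2,4,6,7}
  0: ok
  2: ok
  4: ok
  6: ok
  7: ok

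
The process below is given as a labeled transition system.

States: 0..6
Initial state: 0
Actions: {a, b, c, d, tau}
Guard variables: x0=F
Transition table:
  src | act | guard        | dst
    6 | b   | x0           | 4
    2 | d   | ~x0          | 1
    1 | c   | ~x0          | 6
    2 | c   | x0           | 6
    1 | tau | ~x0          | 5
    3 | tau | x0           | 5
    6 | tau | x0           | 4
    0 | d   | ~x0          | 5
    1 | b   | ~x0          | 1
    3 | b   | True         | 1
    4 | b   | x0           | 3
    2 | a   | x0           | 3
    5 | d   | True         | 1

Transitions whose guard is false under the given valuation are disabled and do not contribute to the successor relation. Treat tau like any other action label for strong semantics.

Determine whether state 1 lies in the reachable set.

Answer: REACHABLE

Working:
Guard filter leaves 7 enabled edge(s).
Layer 0: {0}
Layer 1: {5}  total {0,5}
Layer 2: {1}  total {0,1,5}
Layer 3: {6}  total {0,1,5,6}
Reach set: {0,1,5,6}
trace reaching 1: d·d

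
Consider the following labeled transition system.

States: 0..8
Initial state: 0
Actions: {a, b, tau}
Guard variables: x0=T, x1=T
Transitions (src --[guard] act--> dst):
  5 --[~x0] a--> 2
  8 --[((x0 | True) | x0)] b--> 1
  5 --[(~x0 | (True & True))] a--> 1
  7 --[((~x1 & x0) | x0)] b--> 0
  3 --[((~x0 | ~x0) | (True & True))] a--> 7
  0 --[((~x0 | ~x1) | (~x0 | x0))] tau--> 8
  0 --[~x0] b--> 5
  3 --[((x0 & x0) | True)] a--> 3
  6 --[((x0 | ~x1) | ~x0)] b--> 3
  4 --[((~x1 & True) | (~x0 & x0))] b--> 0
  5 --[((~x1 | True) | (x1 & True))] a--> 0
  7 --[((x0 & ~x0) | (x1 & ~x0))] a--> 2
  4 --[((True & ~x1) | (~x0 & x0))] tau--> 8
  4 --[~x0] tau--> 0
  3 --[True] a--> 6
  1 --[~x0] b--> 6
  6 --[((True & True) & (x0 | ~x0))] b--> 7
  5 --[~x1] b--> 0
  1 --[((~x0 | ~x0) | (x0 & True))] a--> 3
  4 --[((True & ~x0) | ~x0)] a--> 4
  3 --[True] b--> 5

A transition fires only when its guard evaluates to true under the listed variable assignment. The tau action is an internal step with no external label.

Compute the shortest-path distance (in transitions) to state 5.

Answer: 4

Trace:
Breadth-first toward 5:
  L0 = {0}
  L1 = {8}
  L2 = {1}
  L3 = {3}
  L4 = {5,6,7}
depth(5)=4, e.g. tau·b·a·b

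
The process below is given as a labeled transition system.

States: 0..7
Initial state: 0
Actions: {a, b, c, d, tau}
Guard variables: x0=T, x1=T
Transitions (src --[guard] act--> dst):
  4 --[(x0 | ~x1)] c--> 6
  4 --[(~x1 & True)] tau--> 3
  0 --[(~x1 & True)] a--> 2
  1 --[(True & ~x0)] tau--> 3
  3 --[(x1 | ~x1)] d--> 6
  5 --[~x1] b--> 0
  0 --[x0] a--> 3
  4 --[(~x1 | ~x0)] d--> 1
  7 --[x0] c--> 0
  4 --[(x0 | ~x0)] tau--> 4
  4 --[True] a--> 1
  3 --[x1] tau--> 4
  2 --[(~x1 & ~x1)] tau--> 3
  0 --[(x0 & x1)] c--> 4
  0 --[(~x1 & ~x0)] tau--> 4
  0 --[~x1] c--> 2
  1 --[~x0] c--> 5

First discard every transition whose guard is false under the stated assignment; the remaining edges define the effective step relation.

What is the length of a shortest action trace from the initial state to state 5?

Answer: UNREACHABLE

Trace:
Breadth-first toward 5:
  depth 0: {0}
  depth 1: {3,4}
  depth 2: {1,6}
5 never appears.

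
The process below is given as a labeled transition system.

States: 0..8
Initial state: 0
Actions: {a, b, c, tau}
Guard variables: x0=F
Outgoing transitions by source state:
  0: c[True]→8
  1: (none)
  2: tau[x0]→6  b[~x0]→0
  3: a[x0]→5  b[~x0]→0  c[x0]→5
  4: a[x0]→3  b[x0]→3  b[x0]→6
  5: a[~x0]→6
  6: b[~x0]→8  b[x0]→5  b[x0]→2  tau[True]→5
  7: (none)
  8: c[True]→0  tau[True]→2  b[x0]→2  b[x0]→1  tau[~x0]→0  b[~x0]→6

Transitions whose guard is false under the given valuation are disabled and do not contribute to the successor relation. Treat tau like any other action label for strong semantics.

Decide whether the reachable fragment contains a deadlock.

Reachable = {0,2,5,6,8}
  0: c→8  [deg 1]
  2: b→0  [deg 1]
  5: a→6  [deg 1]
  6: b→8  tau→5  [deg 2]
  8: b→6  c→0  tau→0  tau→2  [deg 4]

Answer: DEADLOCK-FREE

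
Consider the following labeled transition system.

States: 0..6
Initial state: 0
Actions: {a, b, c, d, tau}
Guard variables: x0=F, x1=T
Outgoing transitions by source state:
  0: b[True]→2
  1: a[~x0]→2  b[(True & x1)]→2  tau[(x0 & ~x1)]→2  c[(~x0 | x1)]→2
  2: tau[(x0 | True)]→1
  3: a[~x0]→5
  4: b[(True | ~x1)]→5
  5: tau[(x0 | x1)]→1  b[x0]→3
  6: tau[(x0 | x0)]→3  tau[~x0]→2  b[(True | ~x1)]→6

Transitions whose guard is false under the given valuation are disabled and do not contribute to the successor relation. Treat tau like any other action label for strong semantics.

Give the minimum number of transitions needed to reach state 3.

BFS to 3:
  Layer 0: {0}
  Layer 1: {2}
  Layer 2: {1}
3 never appears.

Answer: UNREACHABLE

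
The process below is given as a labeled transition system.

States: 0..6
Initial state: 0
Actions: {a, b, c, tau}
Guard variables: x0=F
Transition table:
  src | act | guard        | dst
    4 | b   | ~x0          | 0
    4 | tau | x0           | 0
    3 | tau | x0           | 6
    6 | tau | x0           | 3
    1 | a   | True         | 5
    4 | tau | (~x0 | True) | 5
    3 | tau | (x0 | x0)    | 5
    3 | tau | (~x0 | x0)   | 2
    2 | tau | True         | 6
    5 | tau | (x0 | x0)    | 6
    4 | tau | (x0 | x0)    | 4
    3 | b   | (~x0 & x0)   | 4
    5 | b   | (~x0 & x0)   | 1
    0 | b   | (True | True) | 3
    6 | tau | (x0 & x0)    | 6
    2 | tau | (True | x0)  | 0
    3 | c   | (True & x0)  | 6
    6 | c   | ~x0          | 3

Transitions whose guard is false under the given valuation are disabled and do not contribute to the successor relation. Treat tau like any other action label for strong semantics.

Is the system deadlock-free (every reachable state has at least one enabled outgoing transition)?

Answer: DEADLOCK-FREE

Trace:
R = {0,2,3,6}
  0: b→3  [1 out]
  2: tau→0  tau→6  [2 out]
  3: tau→2  [1 out]
  6: c→3  [1 out]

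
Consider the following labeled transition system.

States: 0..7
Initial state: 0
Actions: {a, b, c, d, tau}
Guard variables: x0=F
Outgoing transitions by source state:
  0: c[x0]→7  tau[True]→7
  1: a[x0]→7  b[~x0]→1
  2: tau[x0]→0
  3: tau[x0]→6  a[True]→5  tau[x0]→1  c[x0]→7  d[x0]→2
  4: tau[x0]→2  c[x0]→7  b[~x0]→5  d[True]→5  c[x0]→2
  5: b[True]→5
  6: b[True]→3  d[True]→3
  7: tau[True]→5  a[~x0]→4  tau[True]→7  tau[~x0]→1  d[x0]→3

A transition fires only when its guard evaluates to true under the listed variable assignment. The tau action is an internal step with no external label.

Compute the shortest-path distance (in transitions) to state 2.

Answer: UNREACHABLE

Analysis:
Breadth-first toward 2:
  depth 0: {0}
  depth 1: {7}
  depth 2: {1,4,5}
2 never appears.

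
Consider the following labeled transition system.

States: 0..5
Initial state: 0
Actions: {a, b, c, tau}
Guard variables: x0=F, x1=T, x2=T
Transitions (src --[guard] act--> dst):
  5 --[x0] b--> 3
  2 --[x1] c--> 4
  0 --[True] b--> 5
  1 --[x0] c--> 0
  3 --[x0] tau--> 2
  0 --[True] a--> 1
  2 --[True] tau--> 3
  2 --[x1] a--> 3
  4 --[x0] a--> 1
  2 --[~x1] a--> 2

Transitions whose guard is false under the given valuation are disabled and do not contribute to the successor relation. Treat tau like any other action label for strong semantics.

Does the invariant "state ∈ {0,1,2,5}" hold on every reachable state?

Allowed set {0,1,2,5}
R = {0,1,5}
  0: safe
  1: safe
  5: safe

Answer: INVARIANT HOLDS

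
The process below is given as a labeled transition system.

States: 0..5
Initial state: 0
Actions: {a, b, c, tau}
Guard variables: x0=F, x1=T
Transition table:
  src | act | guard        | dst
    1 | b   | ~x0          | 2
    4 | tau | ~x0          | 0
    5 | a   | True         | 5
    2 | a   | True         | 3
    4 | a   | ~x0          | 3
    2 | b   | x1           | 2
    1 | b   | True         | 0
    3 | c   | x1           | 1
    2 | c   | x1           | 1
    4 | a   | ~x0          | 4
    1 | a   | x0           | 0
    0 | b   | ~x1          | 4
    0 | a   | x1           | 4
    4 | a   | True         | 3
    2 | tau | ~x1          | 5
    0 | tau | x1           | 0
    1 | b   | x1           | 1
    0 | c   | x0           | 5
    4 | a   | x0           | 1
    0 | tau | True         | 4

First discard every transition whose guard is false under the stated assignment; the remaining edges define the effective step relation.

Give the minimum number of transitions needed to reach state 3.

Answer: 2

Analysis:
Breadth-first toward 3:
  depth 0: {0}
  depth 1: {4}
  depth 2: {3}
first hit 3 at d=2 via a·a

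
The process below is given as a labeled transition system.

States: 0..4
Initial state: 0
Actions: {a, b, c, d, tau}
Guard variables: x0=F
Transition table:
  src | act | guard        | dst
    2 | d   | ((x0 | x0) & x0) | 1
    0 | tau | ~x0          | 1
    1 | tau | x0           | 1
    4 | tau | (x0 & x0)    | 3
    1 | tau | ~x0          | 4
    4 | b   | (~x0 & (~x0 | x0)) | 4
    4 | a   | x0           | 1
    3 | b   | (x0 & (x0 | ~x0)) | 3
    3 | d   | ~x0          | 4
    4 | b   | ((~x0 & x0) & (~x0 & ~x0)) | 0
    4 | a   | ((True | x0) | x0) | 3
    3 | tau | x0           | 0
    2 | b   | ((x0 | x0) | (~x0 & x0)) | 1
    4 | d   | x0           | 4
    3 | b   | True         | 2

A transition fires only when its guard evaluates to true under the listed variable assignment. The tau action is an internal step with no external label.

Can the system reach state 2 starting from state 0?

Answer: REACHABLE

Analysis:
After dropping false guards: 6 live edges.
depth 0: {0}
depth 1: {1}  cumulative {0,1}
depth 2: {4}  cumulative {0,1,4}
depth 3: {3}  cumulative {0,1,3,4}
depth 4: {2}  cumulative {0,1,2,3,4}
Reach set: {0,1,2,3,4}
trace reaching 2: tau·tau·a·b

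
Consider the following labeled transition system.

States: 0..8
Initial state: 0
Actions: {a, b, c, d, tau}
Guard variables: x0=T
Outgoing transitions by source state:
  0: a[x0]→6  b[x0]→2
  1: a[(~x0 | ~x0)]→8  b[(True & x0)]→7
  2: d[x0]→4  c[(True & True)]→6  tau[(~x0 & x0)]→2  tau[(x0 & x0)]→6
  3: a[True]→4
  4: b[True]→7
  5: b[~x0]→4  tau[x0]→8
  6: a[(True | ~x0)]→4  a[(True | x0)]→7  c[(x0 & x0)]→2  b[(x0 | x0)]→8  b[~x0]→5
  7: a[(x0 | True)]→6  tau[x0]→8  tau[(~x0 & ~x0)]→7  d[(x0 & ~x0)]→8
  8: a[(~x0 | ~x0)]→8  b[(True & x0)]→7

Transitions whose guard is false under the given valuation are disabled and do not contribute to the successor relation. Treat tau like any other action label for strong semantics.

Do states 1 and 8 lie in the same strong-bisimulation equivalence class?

Compute ~ classes (split until stable):
  P[0] = {{0,1,2,3,4,5,6,7,8}}
  P[1] = {{0},{1,4,8},{2},{3},{5},{6},{7}}
stable after 2 split(s): 7 block(s)
[1]={1,4,8}  [8]={1,4,8}

Answer: BISIMILAR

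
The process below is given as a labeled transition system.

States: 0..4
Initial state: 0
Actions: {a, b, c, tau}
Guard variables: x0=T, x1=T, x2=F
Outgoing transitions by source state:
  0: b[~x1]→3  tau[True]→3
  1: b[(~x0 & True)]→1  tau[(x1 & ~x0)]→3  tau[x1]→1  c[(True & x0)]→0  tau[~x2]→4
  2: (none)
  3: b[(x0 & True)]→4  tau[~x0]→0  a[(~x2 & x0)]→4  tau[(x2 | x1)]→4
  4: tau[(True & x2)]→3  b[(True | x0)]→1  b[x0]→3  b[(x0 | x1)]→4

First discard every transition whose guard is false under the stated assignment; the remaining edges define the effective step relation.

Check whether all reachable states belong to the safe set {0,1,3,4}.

Inv-set: {0,1,3,4}
Reachable = {0,1,3,4}
  0: ✓
  1: ✓
  3: ✓
  4: ✓

Answer: INVARIANT HOLDS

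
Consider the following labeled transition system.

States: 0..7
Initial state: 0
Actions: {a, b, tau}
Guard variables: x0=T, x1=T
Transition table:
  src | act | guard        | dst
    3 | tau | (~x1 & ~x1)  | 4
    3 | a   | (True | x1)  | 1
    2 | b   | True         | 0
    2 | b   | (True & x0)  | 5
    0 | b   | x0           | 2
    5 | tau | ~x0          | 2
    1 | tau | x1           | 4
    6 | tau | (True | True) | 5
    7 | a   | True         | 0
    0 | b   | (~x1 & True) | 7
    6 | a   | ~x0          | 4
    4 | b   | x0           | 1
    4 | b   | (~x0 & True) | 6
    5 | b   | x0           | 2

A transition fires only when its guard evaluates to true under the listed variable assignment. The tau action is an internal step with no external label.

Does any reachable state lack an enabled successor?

Reach set: {0,2,5}
  0: b→2  [deg 1]
  2: b→0  b→5  [deg 2]
  5: b→2  [deg 1]

Answer: DEADLOCK-FREE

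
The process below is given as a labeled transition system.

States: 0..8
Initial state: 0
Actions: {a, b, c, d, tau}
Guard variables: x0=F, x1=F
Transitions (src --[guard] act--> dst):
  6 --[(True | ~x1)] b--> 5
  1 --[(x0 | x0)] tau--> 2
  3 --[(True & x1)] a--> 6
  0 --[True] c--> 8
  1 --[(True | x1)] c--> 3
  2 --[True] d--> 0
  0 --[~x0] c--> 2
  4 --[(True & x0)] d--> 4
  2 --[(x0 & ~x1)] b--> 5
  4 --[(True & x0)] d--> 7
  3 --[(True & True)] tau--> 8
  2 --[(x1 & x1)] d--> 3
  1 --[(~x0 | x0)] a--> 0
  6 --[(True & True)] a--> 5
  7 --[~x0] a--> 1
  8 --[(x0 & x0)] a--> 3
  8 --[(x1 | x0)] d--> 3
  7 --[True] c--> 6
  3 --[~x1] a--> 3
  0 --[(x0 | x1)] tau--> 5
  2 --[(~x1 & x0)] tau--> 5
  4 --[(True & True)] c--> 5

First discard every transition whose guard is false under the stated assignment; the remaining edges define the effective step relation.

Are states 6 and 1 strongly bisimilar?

Compute ~ classes (split until stable):
  round 0: {{0,1,2,3,4,5,6,7,8}}
  round 1: {{0,4},{1,7},{2},{3},{5,8},{6}}
  round 2: {{0},{1},{2},{3},{4},{5,8},{6},{7}}
8 equivalence class(es) (converged in 3)
[6]={6}  [1]={1}

Answer: NOT BISIMILAR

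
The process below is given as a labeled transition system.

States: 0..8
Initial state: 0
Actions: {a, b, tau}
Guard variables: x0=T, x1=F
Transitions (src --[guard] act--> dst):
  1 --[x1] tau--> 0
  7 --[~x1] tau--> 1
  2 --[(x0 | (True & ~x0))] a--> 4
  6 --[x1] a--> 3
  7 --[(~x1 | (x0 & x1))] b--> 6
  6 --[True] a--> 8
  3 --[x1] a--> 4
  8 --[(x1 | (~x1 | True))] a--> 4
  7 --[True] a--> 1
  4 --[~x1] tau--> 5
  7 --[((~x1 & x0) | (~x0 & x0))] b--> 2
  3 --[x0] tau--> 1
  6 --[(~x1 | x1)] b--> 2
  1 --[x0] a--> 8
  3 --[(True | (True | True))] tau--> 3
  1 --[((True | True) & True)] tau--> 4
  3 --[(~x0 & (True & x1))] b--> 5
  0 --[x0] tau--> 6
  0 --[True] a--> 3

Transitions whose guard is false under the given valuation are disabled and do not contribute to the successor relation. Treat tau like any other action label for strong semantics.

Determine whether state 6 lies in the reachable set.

Answer: REACHABLE

Working:
Guard filter leaves 15 enabled edge(s).
depth 0: {0}
depth 1: {3,6}  total {0,3,6}
depth 2: {1,2,8}  total {0,1,2,3,6,8}
depth 3: {4}  total {0,1,2,3,4,6,8}
depth 4: {5}  total {0,1,2,3,4,5,6,8}
R = {0,1,2,3,4,5,6,8}
witness 6: tau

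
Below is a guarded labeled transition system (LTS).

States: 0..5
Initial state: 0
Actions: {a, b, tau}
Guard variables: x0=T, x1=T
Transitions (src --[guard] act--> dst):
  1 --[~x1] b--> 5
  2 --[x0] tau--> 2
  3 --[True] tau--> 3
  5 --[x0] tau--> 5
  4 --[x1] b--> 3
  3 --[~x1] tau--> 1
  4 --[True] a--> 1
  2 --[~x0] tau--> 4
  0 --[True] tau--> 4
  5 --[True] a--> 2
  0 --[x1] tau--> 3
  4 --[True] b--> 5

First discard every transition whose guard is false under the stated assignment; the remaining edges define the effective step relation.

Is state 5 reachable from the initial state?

9 transition(s) survive guard evaluation.
Layer 0: {0}
Layer 1: {3,4}  now seen {0,3,4}
Layer 2: {1,5}  now seen {0,1,3,4,5}
Layer 3: {2}  now seen {0,1,2,3,4,5}
Reachable = {0,1,2,3,4,5}
trace reaching 5: tau·b

Answer: REACHABLE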